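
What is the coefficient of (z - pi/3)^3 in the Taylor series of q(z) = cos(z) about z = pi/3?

q(pi/3) = 1/2
q′(pi/3) = -sqrt(3)/2
q′′(pi/3) = -1/2
q′′′(pi/3) = sqrt(3)/2
Then c_k = q^(k)(pi/3)/k! gives each Taylor coefficient.

sqrt(3)/12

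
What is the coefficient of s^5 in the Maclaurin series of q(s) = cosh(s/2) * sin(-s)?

19/1920

Expand each factor separately, then convolve coefficients.
q(0) = 0
q′(0) = -1
q′′(0) = 0
q′′′(0) = 1/4
q^(4)(0) = 0
q^(5)(0) = 19/16
So c_5 = q^(5)(0)/5! = 19/1920.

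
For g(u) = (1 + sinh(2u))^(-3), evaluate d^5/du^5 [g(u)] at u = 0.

Plug the Maclaurin series of the inner function into that of the outer and collect terms.
The coefficient of u^5 in the expansion is -4164/5, so g^(5)(0) = 5! * (-4164/5) = -99936.

-99936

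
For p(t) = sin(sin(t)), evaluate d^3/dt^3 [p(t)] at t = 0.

Substitute the inner expansion into the outer series and collect powers.
The coefficient of t^3 in the expansion is -1/3, so p′′′(0) = 3! * (-1/3) = -2.

-2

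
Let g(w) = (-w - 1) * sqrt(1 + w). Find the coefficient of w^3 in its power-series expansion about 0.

1/16

Shift and add copies of the series according to the polynomial's terms.
g(0) = -1
g′(0) = -3/2
g′′(0) = -3/4
g′′′(0) = 3/8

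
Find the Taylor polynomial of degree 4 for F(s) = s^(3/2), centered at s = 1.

Apply the Taylor formula c_k = f^(k)(a)/k!.

3*(s - 1)^4/128 - (s - 1)^3/16 + 3*(s - 1)^2/8 + 3*(s - 1)/2 + 1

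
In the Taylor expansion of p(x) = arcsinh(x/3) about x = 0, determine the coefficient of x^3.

-1/162

Compute the successive derivatives at the expansion point and divide by k!.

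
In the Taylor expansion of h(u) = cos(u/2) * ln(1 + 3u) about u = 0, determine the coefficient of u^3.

Write out both Maclaurin series and multiply, keeping only the needed powers.
h(0) = 0
h′(0) = 3
h′′(0) = -9
h′′′(0) = 207/4
Then c_k = h^(k)(0)/k! gives each Taylor coefficient.

69/8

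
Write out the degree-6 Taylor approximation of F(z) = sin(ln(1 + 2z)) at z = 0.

Plug the Maclaurin series of the inner function into that of the outer and collect terms.
F(0) = 0
F′(0) = 2
F′′(0) = -4
F′′′(0) = 8
F^(4)(0) = 0
F^(5)(0) = -320
F^(6)(0) = 5760
Dividing each by k! gives the coefficients c_0, ..., c_6.

8*z^6 - 8*z^5/3 + 4*z^3/3 - 2*z^2 + 2*z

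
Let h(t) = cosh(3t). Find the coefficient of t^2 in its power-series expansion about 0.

h(0) = 1
h′(0) = 0
h′′(0) = 9
Then c_k = h^(k)(0)/k! gives each Taylor coefficient.

9/2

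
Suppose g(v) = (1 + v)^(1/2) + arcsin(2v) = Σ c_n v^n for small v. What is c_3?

Expand each term separately and add.
g(0) = 1
g′(0) = 5/2
g′′(0) = -1/4
g′′′(0) = 67/8
So c_3 = g′′′(0)/3! = 67/48.

67/48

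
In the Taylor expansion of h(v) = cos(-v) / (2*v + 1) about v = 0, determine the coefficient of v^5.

-337/12

Multiply the numerator's expansion by the denominator's geometric series.
[v^0] = 1;  [v^1] = -2;  [v^2] = 7/2;  [v^3] = -7;  [v^4] = 337/24;  [v^5] = -337/12.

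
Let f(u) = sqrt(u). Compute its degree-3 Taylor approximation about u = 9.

f(9) = 3
f′(9) = 1/6
f′′(9) = -1/108
f′′′(9) = 1/648
The Taylor polynomial is Σ f^(k)(9)/k! · (u - 9)^k.

(u - 9)^3/3888 - (u - 9)^2/216 + (u - 9)/6 + 3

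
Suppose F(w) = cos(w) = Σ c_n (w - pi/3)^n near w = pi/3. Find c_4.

[(w - pi/3)^0] = 1/2;  [(w - pi/3)^1] = -sqrt(3)/2;  [(w - pi/3)^2] = -1/4;  [(w - pi/3)^3] = sqrt(3)/12;  [(w - pi/3)^4] = 1/48.

1/48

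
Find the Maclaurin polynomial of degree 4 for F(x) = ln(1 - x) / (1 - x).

-25*x^4/12 - 11*x^3/6 - 3*x^2/2 - x

Expand each factor separately, then convolve coefficients.
F(0) = 0
F′(0) = -1
F′′(0) = -3
F′′′(0) = -11
F^(4)(0) = -50
Dividing each by k! gives the coefficients c_0, ..., c_4.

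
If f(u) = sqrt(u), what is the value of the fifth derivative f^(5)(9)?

From the series, [(u - 9)^5] f = 7/5038848; multiply by 5! = 120 to get 35/209952.

35/209952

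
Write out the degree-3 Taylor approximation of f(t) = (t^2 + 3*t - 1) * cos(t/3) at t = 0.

Shift and add copies of the series according to the polynomial's terms.
[t^0] = -1;  [t^1] = 3;  [t^2] = 19/18;  [t^3] = -1/6.

-t^3/6 + 19*t^2/18 + 3*t - 1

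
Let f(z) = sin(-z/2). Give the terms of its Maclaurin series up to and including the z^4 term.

f(0) = 0
f′(0) = -1/2
f′′(0) = 0
f′′′(0) = 1/8
f^(4)(0) = 0

z^3/48 - z/2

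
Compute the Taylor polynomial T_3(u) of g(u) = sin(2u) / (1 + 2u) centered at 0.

Multiply the two series term by term and collect like powers.
g(0) = 0
g′(0) = 2
g′′(0) = -8
g′′′(0) = 40
Then c_k = g^(k)(0)/k! gives each Taylor coefficient.

20*u^3/3 - 4*u^2 + 2*u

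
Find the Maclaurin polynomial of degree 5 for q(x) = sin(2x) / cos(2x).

64*x^5/15 + 8*x^3/3 + 2*x

Write the quotient as an unknown series and match coefficients against numerator = denominator · series.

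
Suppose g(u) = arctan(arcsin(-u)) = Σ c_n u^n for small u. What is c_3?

Plug the Maclaurin series of the inner function into that of the outer and collect terms.
g(0) = 0
g′(0) = -1
g′′(0) = 0
g′′′(0) = 1

1/6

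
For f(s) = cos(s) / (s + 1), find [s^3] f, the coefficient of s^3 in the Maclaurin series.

Multiply the numerator's expansion by the denominator's geometric series.
f(0) = 1
f′(0) = -1
f′′(0) = 1
f′′′(0) = -3
So c_3 = f′′′(0)/3! = -1/2.

-1/2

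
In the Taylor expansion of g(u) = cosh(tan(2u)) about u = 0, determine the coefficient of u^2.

2

Plug the Maclaurin series of the inner function into that of the outer and collect terms.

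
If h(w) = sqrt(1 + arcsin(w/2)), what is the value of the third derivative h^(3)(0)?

7/64

Substitute the inner expansion into the outer series and collect powers.
The coefficient of w^3 in the expansion is 7/384, so h′′′(0) = 3! * (7/384) = 7/64.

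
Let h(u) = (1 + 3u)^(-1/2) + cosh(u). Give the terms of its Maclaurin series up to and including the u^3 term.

Expand each term separately and add.

-135*u^3/16 + 31*u^2/8 - 3*u/2 + 2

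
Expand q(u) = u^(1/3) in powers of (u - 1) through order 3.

q(1) = 1
q′(1) = 1/3
q′′(1) = -2/9
q′′′(1) = 10/27
Then c_k = q^(k)(1)/k! gives each Taylor coefficient.

5*(u - 1)^3/81 - (u - 1)^2/9 + (u - 1)/3 + 1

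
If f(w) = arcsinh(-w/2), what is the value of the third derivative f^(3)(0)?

From the series, [w^3] f = 1/48; multiply by 3! = 6 to get 1/8.

1/8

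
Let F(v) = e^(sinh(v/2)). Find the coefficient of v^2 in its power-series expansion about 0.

1/8

Plug the Maclaurin series of the inner function into that of the outer and collect terms.
[v^0] = 1;  [v^1] = 1/2;  [v^2] = 1/8.
So c_2 = F′′(0)/2! = 1/8.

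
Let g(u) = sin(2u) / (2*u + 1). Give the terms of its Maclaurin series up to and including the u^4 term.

-40*u^4/3 + 20*u^3/3 - 4*u^2 + 2*u

Expand 1/(denominator) as a geometric series and multiply by the numerator's series.
g(0) = 0
g′(0) = 2
g′′(0) = -8
g′′′(0) = 40
g^(4)(0) = -320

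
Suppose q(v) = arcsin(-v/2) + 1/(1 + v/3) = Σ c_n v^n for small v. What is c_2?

Add the two expansions coefficient-wise.

1/9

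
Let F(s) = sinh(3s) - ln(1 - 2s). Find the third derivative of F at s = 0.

43

Expand each term separately and add.
From the series, [s^3] F = 43/6; multiply by 3! = 6 to get 43.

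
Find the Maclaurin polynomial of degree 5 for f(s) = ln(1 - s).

Differentiate repeatedly and evaluate at the center.
[s^0] = 0;  [s^1] = -1;  [s^2] = -1/2;  [s^3] = -1/3;  [s^4] = -1/4;  [s^5] = -1/5.

-s^5/5 - s^4/4 - s^3/3 - s^2/2 - s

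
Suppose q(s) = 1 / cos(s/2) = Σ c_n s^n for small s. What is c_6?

61/46080

Write the quotient as an unknown series and match coefficients against numerator = denominator · series.
q(0) = 1
q′(0) = 0
q′′(0) = 1/4
q′′′(0) = 0
q^(4)(0) = 5/16
q^(5)(0) = 0
q^(6)(0) = 61/64
Dividing each by k! gives the coefficients c_0, ..., c_6.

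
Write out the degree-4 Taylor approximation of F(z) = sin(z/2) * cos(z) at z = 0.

Expand each factor separately, then convolve coefficients.
F(0) = 0
F′(0) = 1/2
F′′(0) = 0
F′′′(0) = -13/8
F^(4)(0) = 0
Dividing each by k! gives the coefficients c_0, ..., c_4.

-13*z^3/48 + z/2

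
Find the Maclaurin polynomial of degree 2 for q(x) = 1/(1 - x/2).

Differentiate repeatedly and evaluate at the center.
q(0) = 1
q′(0) = 1/2
q′′(0) = 1/2
Then c_k = q^(k)(0)/k! gives each Taylor coefficient.

x^2/4 + x/2 + 1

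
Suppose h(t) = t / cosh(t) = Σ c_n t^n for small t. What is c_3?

Invert the denominator's series and multiply.
So c_3 = h′′′(0)/3! = -1/2.

-1/2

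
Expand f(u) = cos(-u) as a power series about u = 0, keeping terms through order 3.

1 - u^2/2

f(0) = 1
f′(0) = 0
f′′(0) = -1
f′′′(0) = 0
Then c_k = f^(k)(0)/k! gives each Taylor coefficient.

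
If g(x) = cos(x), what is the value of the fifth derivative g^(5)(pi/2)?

The coefficient of (x - pi/2)^5 in the expansion is -1/120, so g^(5)(pi/2) = 5! * (-1/120) = -1.

-1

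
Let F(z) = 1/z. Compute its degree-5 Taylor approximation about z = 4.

F(4) = 1/4
F′(4) = -1/16
F′′(4) = 1/32
F′′′(4) = -3/128
F^(4)(4) = 3/128
F^(5)(4) = -15/512
Dividing each by k! gives the coefficients c_0, ..., c_5.

-(z - 4)^5/4096 + (z - 4)^4/1024 - (z - 4)^3/256 + (z - 4)^2/64 - (z - 4)/16 + 1/4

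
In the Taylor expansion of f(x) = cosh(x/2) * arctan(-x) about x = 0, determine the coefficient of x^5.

-103/640

Multiply the two series term by term and collect like powers.
So c_5 = f^(5)(0)/5! = -103/640.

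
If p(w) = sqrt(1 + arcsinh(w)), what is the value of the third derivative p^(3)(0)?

Let u equal the inner series; expand the outer function in u and truncate.
From the series, [w^3] p = -1/48; multiply by 3! = 6 to get -1/8.

-1/8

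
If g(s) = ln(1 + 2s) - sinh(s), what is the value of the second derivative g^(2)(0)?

-4

Combine the two series term by term.
From the series, [s^2] g = -2; multiply by 2! = 2 to get -4.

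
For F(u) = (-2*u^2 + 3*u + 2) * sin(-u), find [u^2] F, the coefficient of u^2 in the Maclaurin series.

-3

Distribute the polynomial across the series and collect like powers.
So c_2 = F′′(0)/2! = -3.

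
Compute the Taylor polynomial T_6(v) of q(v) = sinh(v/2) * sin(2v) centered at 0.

Multiply the two series term by term and collect like powers.
q(0) = 0
q′(0) = 0
q′′(0) = 2
q′′′(0) = 0
q^(4)(0) = -15
q^(5)(0) = 0
q^(6)(0) = 611/8

611*v^6/5760 - 5*v^4/8 + v^2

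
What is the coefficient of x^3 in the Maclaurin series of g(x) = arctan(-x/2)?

g(0) = 0
g′(0) = -1/2
g′′(0) = 0
g′′′(0) = 1/4

1/24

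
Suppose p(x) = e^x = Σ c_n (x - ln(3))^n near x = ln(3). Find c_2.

[(x - ln(3))^0] = 3;  [(x - ln(3))^1] = 3;  [(x - ln(3))^2] = 3/2.
So c_2 = p′′(ln(3))/2! = 3/2.

3/2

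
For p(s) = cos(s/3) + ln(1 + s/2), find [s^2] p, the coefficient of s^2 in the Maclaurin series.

-13/72

Combine the two series term by term.
[s^0] = 1;  [s^1] = 1/2;  [s^2] = -13/72.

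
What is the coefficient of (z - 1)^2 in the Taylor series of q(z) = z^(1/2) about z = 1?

-1/8

[(z - 1)^0] = 1;  [(z - 1)^1] = 1/2;  [(z - 1)^2] = -1/8.
So c_2 = q′′(1)/2! = -1/8.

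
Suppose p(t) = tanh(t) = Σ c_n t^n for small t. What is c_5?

2/15

Use the known series and substitute for the argument.
So c_5 = p^(5)(0)/5! = 2/15.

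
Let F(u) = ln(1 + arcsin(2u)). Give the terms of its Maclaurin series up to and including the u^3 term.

4*u^3 - 2*u^2 + 2*u

Let u equal the inner series; expand the outer function in u and truncate.
[u^0] = 0;  [u^1] = 2;  [u^2] = -2;  [u^3] = 4.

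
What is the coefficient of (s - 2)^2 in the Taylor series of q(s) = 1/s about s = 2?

Use the known series and substitute for the argument.
q(2) = 1/2
q′(2) = -1/4
q′′(2) = 1/4

1/8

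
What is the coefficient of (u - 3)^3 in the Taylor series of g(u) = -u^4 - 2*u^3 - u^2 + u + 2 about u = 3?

-14

Differentiate repeatedly and evaluate at the center.
g(3) = -139
g′(3) = -167
g′′(3) = -146
g′′′(3) = -84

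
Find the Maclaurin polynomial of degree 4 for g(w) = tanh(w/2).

Use the known series and substitute for the argument.
[w^0] = 0;  [w^1] = 1/2;  [w^2] = 0;  [w^3] = -1/24;  [w^4] = 0.

-w^3/24 + w/2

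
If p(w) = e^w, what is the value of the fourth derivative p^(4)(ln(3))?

3

From the series, [(w - ln(3))^4] p = 1/8; multiply by 4! = 24 to get 3.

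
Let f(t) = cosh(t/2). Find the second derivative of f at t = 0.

1/4

From the series, [t^2] f = 1/8; multiply by 2! = 2 to get 1/4.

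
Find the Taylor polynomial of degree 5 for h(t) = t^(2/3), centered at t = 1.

14*(t - 1)^5/729 - 7*(t - 1)^4/243 + 4*(t - 1)^3/81 - (t - 1)^2/9 + 2*(t - 1)/3 + 1

[(t - 1)^0] = 1;  [(t - 1)^1] = 2/3;  [(t - 1)^2] = -1/9;  [(t - 1)^3] = 4/81;  [(t - 1)^4] = -7/243;  [(t - 1)^5] = 14/729.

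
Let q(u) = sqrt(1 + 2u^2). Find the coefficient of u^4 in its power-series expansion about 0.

-1/2

[u^0] = 1;  [u^1] = 0;  [u^2] = 1;  [u^3] = 0;  [u^4] = -1/2.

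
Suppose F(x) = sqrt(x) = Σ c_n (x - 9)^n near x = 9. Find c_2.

-1/216

Compute the successive derivatives at the expansion point and divide by k!.
F(9) = 3
F′(9) = 1/6
F′′(9) = -1/108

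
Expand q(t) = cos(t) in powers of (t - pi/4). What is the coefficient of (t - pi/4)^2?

-sqrt(2)/4

[(t - pi/4)^0] = sqrt(2)/2;  [(t - pi/4)^1] = -sqrt(2)/2;  [(t - pi/4)^2] = -sqrt(2)/4.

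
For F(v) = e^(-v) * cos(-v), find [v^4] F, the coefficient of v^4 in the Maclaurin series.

Multiply the two series term by term and collect like powers.
[v^0] = 1;  [v^1] = -1;  [v^2] = 0;  [v^3] = 1/3;  [v^4] = -1/6.
So c_4 = F^(4)(0)/4! = -1/6.

-1/6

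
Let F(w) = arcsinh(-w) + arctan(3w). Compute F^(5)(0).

Expand each term separately and add.
From the series, [w^5] F = 1941/40; multiply by 5! = 120 to get 5823.

5823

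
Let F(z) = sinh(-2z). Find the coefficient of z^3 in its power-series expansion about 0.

F(0) = 0
F′(0) = -2
F′′(0) = 0
F′′′(0) = -8
So c_3 = F′′′(0)/3! = -4/3.

-4/3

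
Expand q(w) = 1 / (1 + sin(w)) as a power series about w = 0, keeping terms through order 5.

Write 1/(1+u) = 1 - u + u^2 - u^3 + ... and substitute the series for u.
[w^0] = 1;  [w^1] = -1;  [w^2] = 1;  [w^3] = -5/6;  [w^4] = 2/3;  [w^5] = -61/120.

-61*w^5/120 + 2*w^4/3 - 5*w^3/6 + w^2 - w + 1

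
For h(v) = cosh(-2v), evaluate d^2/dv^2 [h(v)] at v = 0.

4

The coefficient of v^2 in the expansion is 2, so h′′(0) = 2! * (2) = 4.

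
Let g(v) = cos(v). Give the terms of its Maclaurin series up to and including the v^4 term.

g(0) = 1
g′(0) = 0
g′′(0) = -1
g′′′(0) = 0
g^(4)(0) = 1

v^4/24 - v^2/2 + 1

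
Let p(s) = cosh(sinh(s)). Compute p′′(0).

1

Substitute the inner expansion into the outer series and collect powers.
The coefficient of s^2 in the expansion is 1/2, so p′′(0) = 2! * (1/2) = 1.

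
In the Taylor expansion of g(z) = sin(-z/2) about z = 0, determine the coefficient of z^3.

1/48

g(0) = 0
g′(0) = -1/2
g′′(0) = 0
g′′′(0) = 1/8
Then c_k = g^(k)(0)/k! gives each Taylor coefficient.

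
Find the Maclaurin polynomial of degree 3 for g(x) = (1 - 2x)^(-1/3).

g(0) = 1
g′(0) = 2/3
g′′(0) = 16/9
g′′′(0) = 224/27
The Taylor polynomial is Σ g^(k)(0)/k! · x^k.

112*x^3/81 + 8*x^2/9 + 2*x/3 + 1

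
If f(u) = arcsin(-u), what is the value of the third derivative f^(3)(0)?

-1

Use the known series and substitute for the argument.
From the series, [u^3] f = -1/6; multiply by 3! = 6 to get -1.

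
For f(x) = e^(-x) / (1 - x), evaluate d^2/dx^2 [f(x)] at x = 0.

Multiply the numerator's expansion by the denominator's geometric series.
The coefficient of x^2 in the expansion is 1/2, so f′′(0) = 2! * (1/2) = 1.

1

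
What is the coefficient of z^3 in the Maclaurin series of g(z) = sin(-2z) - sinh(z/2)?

Add the two expansions coefficient-wise.

21/16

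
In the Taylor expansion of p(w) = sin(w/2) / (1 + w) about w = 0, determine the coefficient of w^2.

-1/2

Multiply the two series term by term and collect like powers.
[w^0] = 0;  [w^1] = 1/2;  [w^2] = -1/2.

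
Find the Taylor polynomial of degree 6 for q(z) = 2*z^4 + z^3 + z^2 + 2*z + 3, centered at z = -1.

2*(z + 1)^4 - 7*(z + 1)^3 + 10*(z + 1)^2 - 5*(z + 1) + 3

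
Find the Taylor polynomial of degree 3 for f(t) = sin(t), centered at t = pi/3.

-(t - pi/3)^3/12 - sqrt(3)*(t - pi/3)^2/4 + (t - pi/3)/2 + sqrt(3)/2

f(pi/3) = sqrt(3)/2
f′(pi/3) = 1/2
f′′(pi/3) = -sqrt(3)/2
f′′′(pi/3) = -1/2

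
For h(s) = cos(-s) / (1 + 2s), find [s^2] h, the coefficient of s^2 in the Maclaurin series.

Write out both Maclaurin series and multiply, keeping only the needed powers.
h(0) = 1
h′(0) = -2
h′′(0) = 7

7/2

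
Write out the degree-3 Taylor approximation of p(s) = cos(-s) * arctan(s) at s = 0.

Take the Cauchy product of the two expansions.
p(0) = 0
p′(0) = 1
p′′(0) = 0
p′′′(0) = -5
Then c_k = p^(k)(0)/k! gives each Taylor coefficient.

-5*s^3/6 + s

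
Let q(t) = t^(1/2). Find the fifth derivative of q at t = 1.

105/32

The coefficient of (t - 1)^5 in the expansion is 7/256, so q^(5)(1) = 5! * (7/256) = 105/32.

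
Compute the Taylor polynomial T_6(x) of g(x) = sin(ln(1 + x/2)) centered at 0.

Substitute the inner expansion into the outer series and collect powers.
g(0) = 0
g′(0) = 1/2
g′′(0) = -1/4
g′′′(0) = 1/8
g^(4)(0) = 0
g^(5)(0) = -5/16
g^(6)(0) = 45/32

x^6/512 - x^5/384 + x^3/48 - x^2/8 + x/2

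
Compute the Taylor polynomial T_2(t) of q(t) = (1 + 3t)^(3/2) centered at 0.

27*t^2/8 + 9*t/2 + 1

Compute the successive derivatives at the expansion point and divide by k!.
q(0) = 1
q′(0) = 9/2
q′′(0) = 27/4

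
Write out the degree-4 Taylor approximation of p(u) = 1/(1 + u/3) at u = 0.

u^4/81 - u^3/27 + u^2/9 - u/3 + 1

Apply the Taylor formula c_k = f^(k)(a)/k!.
p(0) = 1
p′(0) = -1/3
p′′(0) = 2/9
p′′′(0) = -2/9
p^(4)(0) = 8/27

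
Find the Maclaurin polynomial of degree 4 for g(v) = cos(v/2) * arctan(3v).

Expand each factor separately, then convolve coefficients.
g(0) = 0
g′(0) = 3
g′′(0) = 0
g′′′(0) = -225/4
g^(4)(0) = 0

-75*v^3/8 + 3*v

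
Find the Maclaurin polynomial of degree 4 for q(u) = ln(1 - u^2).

-u^4/2 - u^2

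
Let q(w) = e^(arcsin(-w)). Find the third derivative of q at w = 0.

Let u equal the inner series; expand the outer function in u and truncate.
From the series, [w^3] q = -1/3; multiply by 3! = 6 to get -2.

-2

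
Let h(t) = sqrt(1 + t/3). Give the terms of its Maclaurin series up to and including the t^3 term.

h(0) = 1
h′(0) = 1/6
h′′(0) = -1/36
h′′′(0) = 1/72

t^3/432 - t^2/72 + t/6 + 1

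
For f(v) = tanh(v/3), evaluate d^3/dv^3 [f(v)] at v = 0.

The coefficient of v^3 in the expansion is -1/81, so f′′′(0) = 3! * (-1/81) = -2/27.

-2/27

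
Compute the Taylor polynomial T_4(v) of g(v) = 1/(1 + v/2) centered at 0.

v^4/16 - v^3/8 + v^2/4 - v/2 + 1

g(0) = 1
g′(0) = -1/2
g′′(0) = 1/2
g′′′(0) = -3/4
g^(4)(0) = 3/2
Dividing each by k! gives the coefficients c_0, ..., c_4.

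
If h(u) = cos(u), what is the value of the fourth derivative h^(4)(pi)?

From the series, [(u - pi)^4] h = -1/24; multiply by 4! = 24 to get -1.

-1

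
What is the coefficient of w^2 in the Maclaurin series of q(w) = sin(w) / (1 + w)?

Multiply the two series term by term and collect like powers.
[w^0] = 0;  [w^1] = 1;  [w^2] = -1.

-1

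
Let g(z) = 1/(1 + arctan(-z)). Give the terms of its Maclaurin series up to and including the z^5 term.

Plug the Maclaurin series of the inner function into that of the outer and collect terms.
[z^0] = 1;  [z^1] = 1;  [z^2] = 1;  [z^3] = 2/3;  [z^4] = 1/3;  [z^5] = 1/5.

z^5/5 + z^4/3 + 2*z^3/3 + z^2 + z + 1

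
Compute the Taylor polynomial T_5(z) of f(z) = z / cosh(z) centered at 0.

5*z^5/24 - z^3/2 + z

Write the quotient as an unknown series and match coefficients against numerator = denominator · series.
f(0) = 0
f′(0) = 1
f′′(0) = 0
f′′′(0) = -3
f^(4)(0) = 0
f^(5)(0) = 25
Dividing each by k! gives the coefficients c_0, ..., c_5.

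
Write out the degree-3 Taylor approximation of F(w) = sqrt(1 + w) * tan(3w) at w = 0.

69*w^3/8 + 3*w^2/2 + 3*w

Write out both Maclaurin series and multiply, keeping only the needed powers.
F(0) = 0
F′(0) = 3
F′′(0) = 3
F′′′(0) = 207/4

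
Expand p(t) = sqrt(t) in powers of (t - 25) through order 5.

7*(t - 25)^5/500000000 - (t - 25)^4/2000000 + (t - 25)^3/50000 - (t - 25)^2/1000 + (t - 25)/10 + 5

p(25) = 5
p′(25) = 1/10
p′′(25) = -1/500
p′′′(25) = 3/25000
p^(4)(25) = -3/250000
p^(5)(25) = 21/12500000
Then c_k = p^(k)(25)/k! gives each Taylor coefficient.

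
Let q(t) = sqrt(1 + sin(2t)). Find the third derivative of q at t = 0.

Substitute the inner expansion into the outer series and collect powers.
From the series, [t^3] q = -1/6; multiply by 3! = 6 to get -1.

-1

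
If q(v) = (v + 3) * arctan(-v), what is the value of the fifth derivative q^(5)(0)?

-72

Multiply each power in the prefactor through the base expansion.
The coefficient of v^5 in the expansion is -3/5, so q^(5)(0) = 5! * (-3/5) = -72.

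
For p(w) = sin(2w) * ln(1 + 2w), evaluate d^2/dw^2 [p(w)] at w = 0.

8

Write out both Maclaurin series and multiply, keeping only the needed powers.
The coefficient of w^2 in the expansion is 4, so p′′(0) = 2! * (4) = 8.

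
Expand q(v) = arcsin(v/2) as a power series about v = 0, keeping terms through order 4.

v^3/48 + v/2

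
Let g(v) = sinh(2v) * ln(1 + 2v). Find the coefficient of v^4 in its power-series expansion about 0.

Expand each factor separately, then convolve coefficients.
g(0) = 0
g′(0) = 0
g′′(0) = 8
g′′′(0) = -24
g^(4)(0) = 192

8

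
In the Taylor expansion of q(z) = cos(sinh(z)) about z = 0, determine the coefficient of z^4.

-1/8

Let u equal the inner series; expand the outer function in u and truncate.
So c_4 = q^(4)(0)/4! = -1/8.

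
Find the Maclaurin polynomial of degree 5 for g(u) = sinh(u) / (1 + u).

Multiply the two series term by term and collect like powers.
g(0) = 0
g′(0) = 1
g′′(0) = -2
g′′′(0) = 7
g^(4)(0) = -28
g^(5)(0) = 141
The Taylor polynomial is Σ g^(k)(0)/k! · u^k.

47*u^5/40 - 7*u^4/6 + 7*u^3/6 - u^2 + u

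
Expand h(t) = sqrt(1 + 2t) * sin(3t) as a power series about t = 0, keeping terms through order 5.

12*t^5/5 - 3*t^4 - 6*t^3 + 3*t^2 + 3*t

Write out both Maclaurin series and multiply, keeping only the needed powers.
h(0) = 0
h′(0) = 3
h′′(0) = 6
h′′′(0) = -36
h^(4)(0) = -72
h^(5)(0) = 288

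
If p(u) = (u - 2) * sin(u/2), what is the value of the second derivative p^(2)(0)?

Shift and add copies of the series according to the polynomial's terms.
The coefficient of u^2 in the expansion is 1/2, so p′′(0) = 2! * (1/2) = 1.

1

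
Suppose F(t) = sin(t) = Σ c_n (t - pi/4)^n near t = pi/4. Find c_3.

[(t - pi/4)^0] = sqrt(2)/2;  [(t - pi/4)^1] = sqrt(2)/2;  [(t - pi/4)^2] = -sqrt(2)/4;  [(t - pi/4)^3] = -sqrt(2)/12.
So c_3 = F′′′(pi/4)/3! = -sqrt(2)/12.

-sqrt(2)/12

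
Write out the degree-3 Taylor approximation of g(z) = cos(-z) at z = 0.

1 - z^2/2

g(0) = 1
g′(0) = 0
g′′(0) = -1
g′′′(0) = 0
The Taylor polynomial is Σ g^(k)(0)/k! · z^k.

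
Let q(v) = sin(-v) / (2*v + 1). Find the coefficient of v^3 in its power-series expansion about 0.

Multiply the numerator's expansion by the denominator's geometric series.

-23/6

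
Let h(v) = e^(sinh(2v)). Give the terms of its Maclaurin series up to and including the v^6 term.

Plug the Maclaurin series of the inner function into that of the outer and collect terms.
[v^0] = 1;  [v^1] = 2;  [v^2] = 2;  [v^3] = 8/3;  [v^4] = 10/3;  [v^5] = 16/5;  [v^6] = 148/45.

148*v^6/45 + 16*v^5/5 + 10*v^4/3 + 8*v^3/3 + 2*v^2 + 2*v + 1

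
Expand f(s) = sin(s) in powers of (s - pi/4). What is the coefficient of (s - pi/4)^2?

-sqrt(2)/4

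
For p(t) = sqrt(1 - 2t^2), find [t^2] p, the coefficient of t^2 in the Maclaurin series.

-1

Differentiate repeatedly and evaluate at the center.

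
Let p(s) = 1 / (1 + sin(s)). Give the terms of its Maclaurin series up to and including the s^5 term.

-61*s^5/120 + 2*s^4/3 - 5*s^3/6 + s^2 - s + 1

Write 1/(1+u) = 1 - u + u^2 - u^3 + ... and substitute the series for u.
[s^0] = 1;  [s^1] = -1;  [s^2] = 1;  [s^3] = -5/6;  [s^4] = 2/3;  [s^5] = -61/120.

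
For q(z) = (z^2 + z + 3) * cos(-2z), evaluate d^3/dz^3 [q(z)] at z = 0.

-12

Multiply each power in the prefactor through the base expansion.
From the series, [z^3] q = -2; multiply by 3! = 6 to get -12.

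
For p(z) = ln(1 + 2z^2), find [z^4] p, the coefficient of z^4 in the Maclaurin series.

p(0) = 0
p′(0) = 0
p′′(0) = 4
p′′′(0) = 0
p^(4)(0) = -48

-2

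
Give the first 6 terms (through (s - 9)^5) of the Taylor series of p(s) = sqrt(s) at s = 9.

7*(s - 9)^5/5038848 - 5*(s - 9)^4/279936 + (s - 9)^3/3888 - (s - 9)^2/216 + (s - 9)/6 + 3

p(9) = 3
p′(9) = 1/6
p′′(9) = -1/108
p′′′(9) = 1/648
p^(4)(9) = -5/11664
p^(5)(9) = 35/209952
Dividing each by k! gives the coefficients c_0, ..., c_5.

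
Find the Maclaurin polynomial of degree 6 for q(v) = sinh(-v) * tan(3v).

-1357*v^6/40 - 19*v^4/2 - 3*v^2

Take the Cauchy product of the two expansions.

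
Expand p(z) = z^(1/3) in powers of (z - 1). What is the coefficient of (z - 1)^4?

-10/243

[(z - 1)^0] = 1;  [(z - 1)^1] = 1/3;  [(z - 1)^2] = -1/9;  [(z - 1)^3] = 5/81;  [(z - 1)^4] = -10/243.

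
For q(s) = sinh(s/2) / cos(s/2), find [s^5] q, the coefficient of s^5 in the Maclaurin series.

Divide the numerator series by the denominator series (power-series long division).
q(0) = 0
q′(0) = 1/2
q′′(0) = 0
q′′′(0) = 1/2
q^(4)(0) = 0
q^(5)(0) = 9/8
So c_5 = q^(5)(0)/5! = 3/320.

3/320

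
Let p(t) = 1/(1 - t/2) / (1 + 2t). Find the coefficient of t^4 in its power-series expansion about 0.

205/16

Expand each factor separately, then convolve coefficients.
[t^0] = 1;  [t^1] = -3/2;  [t^2] = 13/4;  [t^3] = -51/8;  [t^4] = 205/16.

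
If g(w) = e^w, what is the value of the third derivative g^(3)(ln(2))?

2

Compute the successive derivatives at the expansion point and divide by k!.
The coefficient of (w - ln(2))^3 in the expansion is 1/3, so g′′′(ln(2)) = 3! * (1/3) = 2.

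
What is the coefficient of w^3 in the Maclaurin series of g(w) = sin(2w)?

-4/3

g(0) = 0
g′(0) = 2
g′′(0) = 0
g′′′(0) = -8
So c_3 = g′′′(0)/3! = -4/3.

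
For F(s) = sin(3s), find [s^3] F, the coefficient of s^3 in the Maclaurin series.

-9/2

F(0) = 0
F′(0) = 3
F′′(0) = 0
F′′′(0) = -27
Then c_k = F^(k)(0)/k! gives each Taylor coefficient.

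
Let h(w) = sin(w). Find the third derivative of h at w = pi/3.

-1/2

The coefficient of (w - pi/3)^3 in the expansion is -1/12, so h′′′(pi/3) = 3! * (-1/12) = -1/2.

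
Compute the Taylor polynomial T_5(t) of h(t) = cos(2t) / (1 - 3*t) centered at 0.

Expand 1/(denominator) as a geometric series and multiply by the numerator's series.
[t^0] = 1;  [t^1] = 3;  [t^2] = 7;  [t^3] = 21;  [t^4] = 191/3;  [t^5] = 191.

191*t^5 + 191*t^4/3 + 21*t^3 + 7*t^2 + 3*t + 1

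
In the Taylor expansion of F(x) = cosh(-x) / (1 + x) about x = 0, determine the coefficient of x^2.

Multiply the two series term by term and collect like powers.
[x^0] = 1;  [x^1] = -1;  [x^2] = 3/2.
So c_2 = F′′(0)/2! = 3/2.

3/2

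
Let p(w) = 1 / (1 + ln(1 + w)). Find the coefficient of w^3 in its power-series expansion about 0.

Use the geometric series for the reciprocal, then substitute.

-7/3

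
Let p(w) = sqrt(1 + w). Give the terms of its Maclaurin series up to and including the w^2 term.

p(0) = 1
p′(0) = 1/2
p′′(0) = -1/4
The Taylor polynomial is Σ p^(k)(0)/k! · w^k.

-w^2/8 + w/2 + 1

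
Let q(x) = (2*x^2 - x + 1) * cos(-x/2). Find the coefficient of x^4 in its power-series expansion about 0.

Multiply each power in the prefactor through the base expansion.
q(0) = 1
q′(0) = -1
q′′(0) = 15/4
q′′′(0) = 3/4
q^(4)(0) = -95/16
So c_4 = q^(4)(0)/4! = -95/384.

-95/384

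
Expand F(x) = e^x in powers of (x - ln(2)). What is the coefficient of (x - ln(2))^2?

1

Compute the successive derivatives at the expansion point and divide by k!.
F(ln(2)) = 2
F′(ln(2)) = 2
F′′(ln(2)) = 2
Then c_k = F^(k)(ln(2))/k! gives each Taylor coefficient.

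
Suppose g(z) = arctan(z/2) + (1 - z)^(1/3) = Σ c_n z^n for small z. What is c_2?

-1/9

Combine the two series term by term.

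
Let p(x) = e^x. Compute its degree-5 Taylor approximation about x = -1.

(x + 1)^5*e^(-1)/120 + (x + 1)^4*e^(-1)/24 + (x + 1)^3*e^(-1)/6 + (x + 1)^2*e^(-1)/2 + (x + 1)*e^(-1) + e^(-1)

[(x + 1)^0] = e^(-1);  [(x + 1)^1] = e^(-1);  [(x + 1)^2] = e^(-1)/2;  [(x + 1)^3] = e^(-1)/6;  [(x + 1)^4] = e^(-1)/24;  [(x + 1)^5] = e^(-1)/120.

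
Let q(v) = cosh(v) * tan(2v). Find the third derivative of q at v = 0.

22

Expand each factor separately, then convolve coefficients.
From the series, [v^3] q = 11/3; multiply by 3! = 6 to get 22.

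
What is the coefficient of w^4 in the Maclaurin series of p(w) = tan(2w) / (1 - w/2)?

19/12

Expand each factor separately, then convolve coefficients.
[w^0] = 0;  [w^1] = 2;  [w^2] = 1;  [w^3] = 19/6;  [w^4] = 19/12.
So c_4 = p^(4)(0)/4! = 19/12.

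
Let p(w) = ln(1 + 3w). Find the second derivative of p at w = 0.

-9

From the series, [w^2] p = -9/2; multiply by 2! = 2 to get -9.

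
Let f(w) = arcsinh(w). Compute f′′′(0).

-1

Differentiate repeatedly and evaluate at the center.
From the series, [w^3] f = -1/6; multiply by 3! = 6 to get -1.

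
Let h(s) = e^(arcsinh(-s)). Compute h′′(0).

Compose series: expand the inner function first, then feed it into the outer expansion.
The coefficient of s^2 in the expansion is 1/2, so h′′(0) = 2! * (1/2) = 1.

1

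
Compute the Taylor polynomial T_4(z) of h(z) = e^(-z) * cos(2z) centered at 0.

-7*z^4/24 + 11*z^3/6 - 3*z^2/2 - z + 1

Take the Cauchy product of the two expansions.
[z^0] = 1;  [z^1] = -1;  [z^2] = -3/2;  [z^3] = 11/6;  [z^4] = -7/24.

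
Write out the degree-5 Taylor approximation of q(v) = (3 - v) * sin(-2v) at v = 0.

Shift and add copies of the series according to the polynomial's terms.
[v^0] = 0;  [v^1] = -6;  [v^2] = 2;  [v^3] = 4;  [v^4] = -4/3;  [v^5] = -4/5.

-4*v^5/5 - 4*v^4/3 + 4*v^3 + 2*v^2 - 6*v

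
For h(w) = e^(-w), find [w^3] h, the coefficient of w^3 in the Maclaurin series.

-1/6

Compute the successive derivatives at the expansion point and divide by k!.
[w^0] = 1;  [w^1] = -1;  [w^2] = 1/2;  [w^3] = -1/6.
So c_3 = h′′′(0)/3! = -1/6.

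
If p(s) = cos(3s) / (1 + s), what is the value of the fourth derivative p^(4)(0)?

Write out both Maclaurin series and multiply, keeping only the needed powers.
The coefficient of s^4 in the expansion is -1/8, so p^(4)(0) = 4! * (-1/8) = -3.

-3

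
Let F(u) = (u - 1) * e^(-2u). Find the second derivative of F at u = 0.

Shift and add copies of the series according to the polynomial's terms.
From the series, [u^2] F = -4; multiply by 2! = 2 to get -8.

-8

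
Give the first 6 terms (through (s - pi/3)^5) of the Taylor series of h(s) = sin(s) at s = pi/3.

Use the known series and substitute for the argument.
h(pi/3) = sqrt(3)/2
h′(pi/3) = 1/2
h′′(pi/3) = -sqrt(3)/2
h′′′(pi/3) = -1/2
h^(4)(pi/3) = sqrt(3)/2
h^(5)(pi/3) = 1/2
The Taylor polynomial is Σ h^(k)(pi/3)/k! · (s - pi/3)^k.

(s - pi/3)^5/240 + sqrt(3)*(s - pi/3)^4/48 - (s - pi/3)^3/12 - sqrt(3)*(s - pi/3)^2/4 + (s - pi/3)/2 + sqrt(3)/2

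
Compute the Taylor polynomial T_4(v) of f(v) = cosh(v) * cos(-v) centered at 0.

1 - v^4/6

Write out both Maclaurin series and multiply, keeping only the needed powers.
f(0) = 1
f′(0) = 0
f′′(0) = 0
f′′′(0) = 0
f^(4)(0) = -4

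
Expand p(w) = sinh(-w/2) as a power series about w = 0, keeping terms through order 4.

-w^3/48 - w/2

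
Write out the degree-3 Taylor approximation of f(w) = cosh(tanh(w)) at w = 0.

w^2/2 + 1

Substitute the inner expansion into the outer series and collect powers.
f(0) = 1
f′(0) = 0
f′′(0) = 1
f′′′(0) = 0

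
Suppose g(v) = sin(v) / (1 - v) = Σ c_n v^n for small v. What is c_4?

Expand 1/(denominator) as a geometric series and multiply by the numerator's series.
[v^0] = 0;  [v^1] = 1;  [v^2] = 1;  [v^3] = 5/6;  [v^4] = 5/6.

5/6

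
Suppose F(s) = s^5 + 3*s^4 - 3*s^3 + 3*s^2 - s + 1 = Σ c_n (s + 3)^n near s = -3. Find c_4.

-12

c_4 = F^(4)(-3)/4! = -12.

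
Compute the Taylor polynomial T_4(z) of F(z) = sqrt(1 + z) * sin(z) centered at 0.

Take the Cauchy product of the two expansions.
F(0) = 0
F′(0) = 1
F′′(0) = 1
F′′′(0) = -7/4
F^(4)(0) = -1/2
Dividing each by k! gives the coefficients c_0, ..., c_4.

-z^4/48 - 7*z^3/24 + z^2/2 + z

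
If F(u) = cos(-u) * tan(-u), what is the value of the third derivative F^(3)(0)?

Expand each factor separately, then convolve coefficients.
From the series, [u^3] F = 1/6; multiply by 3! = 6 to get 1.

1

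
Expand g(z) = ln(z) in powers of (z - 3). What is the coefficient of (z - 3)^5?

1/1215

Use the known series and substitute for the argument.
g(3) = ln(3)
g′(3) = 1/3
g′′(3) = -1/9
g′′′(3) = 2/27
g^(4)(3) = -2/27
g^(5)(3) = 8/81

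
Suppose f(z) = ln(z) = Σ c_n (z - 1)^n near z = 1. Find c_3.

[(z - 1)^0] = 0;  [(z - 1)^1] = 1;  [(z - 1)^2] = -1/2;  [(z - 1)^3] = 1/3.
So c_3 = f′′′(1)/3! = 1/3.

1/3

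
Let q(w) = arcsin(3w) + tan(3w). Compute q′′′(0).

81

Combine the two series term by term.
From the series, [w^3] q = 27/2; multiply by 3! = 6 to get 81.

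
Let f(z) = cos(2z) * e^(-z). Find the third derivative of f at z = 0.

11

Expand each factor separately, then convolve coefficients.
The coefficient of z^3 in the expansion is 11/6, so f′′′(0) = 3! * (11/6) = 11.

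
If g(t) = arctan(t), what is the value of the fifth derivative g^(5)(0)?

Compute the successive derivatives at the expansion point and divide by k!.
From the series, [t^5] g = 1/5; multiply by 5! = 120 to get 24.

24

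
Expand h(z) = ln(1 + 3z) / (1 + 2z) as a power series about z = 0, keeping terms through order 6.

Take the Cauchy product of the two expansions.
[z^0] = 0;  [z^1] = 3;  [z^2] = -21/2;  [z^3] = 30;  [z^4] = -321/4;  [z^5] = 2091/10;  [z^6] = -5397/10.

-5397*z^6/10 + 2091*z^5/10 - 321*z^4/4 + 30*z^3 - 21*z^2/2 + 3*z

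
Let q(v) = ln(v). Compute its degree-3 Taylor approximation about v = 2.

Differentiate repeatedly and evaluate at the center.
q(2) = ln(2)
q′(2) = 1/2
q′′(2) = -1/4
q′′′(2) = 1/4
Then c_k = q^(k)(2)/k! gives each Taylor coefficient.

(v - 2)^3/24 - (v - 2)^2/8 + (v - 2)/2 + ln(2)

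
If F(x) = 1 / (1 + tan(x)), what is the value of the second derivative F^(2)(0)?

2

Write 1/(1+u) = 1 - u + u^2 - u^3 + ... and substitute the series for u.
The coefficient of x^2 in the expansion is 1, so F′′(0) = 2! * (1) = 2.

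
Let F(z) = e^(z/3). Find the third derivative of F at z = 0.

1/27

Compute the successive derivatives at the expansion point and divide by k!.
From the series, [z^3] F = 1/162; multiply by 3! = 6 to get 1/27.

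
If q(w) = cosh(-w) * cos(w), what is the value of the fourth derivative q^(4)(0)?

-4

Multiply the two series term by term and collect like powers.
The coefficient of w^4 in the expansion is -1/6, so q^(4)(0) = 4! * (-1/6) = -4.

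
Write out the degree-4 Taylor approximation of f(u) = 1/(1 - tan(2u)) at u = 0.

80*u^4/3 + 32*u^3/3 + 4*u^2 + 2*u + 1

Let u equal the inner series; expand the outer function in u and truncate.
f(0) = 1
f′(0) = 2
f′′(0) = 8
f′′′(0) = 64
f^(4)(0) = 640
The Taylor polynomial is Σ f^(k)(0)/k! · u^k.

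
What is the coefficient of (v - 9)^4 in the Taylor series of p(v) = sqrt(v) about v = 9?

Differentiate repeatedly and evaluate at the center.
[(v - 9)^0] = 3;  [(v - 9)^1] = 1/6;  [(v - 9)^2] = -1/216;  [(v - 9)^3] = 1/3888;  [(v - 9)^4] = -5/279936.

-5/279936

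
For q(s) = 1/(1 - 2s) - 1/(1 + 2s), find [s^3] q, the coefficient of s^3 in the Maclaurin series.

Add the two expansions coefficient-wise.
q(0) = 0
q′(0) = 4
q′′(0) = 0
q′′′(0) = 96
So c_3 = q′′′(0)/3! = 16.

16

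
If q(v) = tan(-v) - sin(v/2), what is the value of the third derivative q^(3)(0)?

-15/8

Expand each term separately and add.
From the series, [v^3] q = -5/16; multiply by 3! = 6 to get -15/8.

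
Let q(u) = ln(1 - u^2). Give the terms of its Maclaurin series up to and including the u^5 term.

[u^0] = 0;  [u^1] = 0;  [u^2] = -1;  [u^3] = 0;  [u^4] = -1/2;  [u^5] = 0.

-u^4/2 - u^2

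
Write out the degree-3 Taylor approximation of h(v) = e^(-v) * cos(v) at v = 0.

v^3/3 - v + 1

Multiply the two series term by term and collect like powers.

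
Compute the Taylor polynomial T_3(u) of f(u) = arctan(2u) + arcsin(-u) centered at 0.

Add the two expansions coefficient-wise.
f(0) = 0
f′(0) = 1
f′′(0) = 0
f′′′(0) = -17

-17*u^3/6 + u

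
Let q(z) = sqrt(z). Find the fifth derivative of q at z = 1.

105/32

Use the known series and substitute for the argument.
The coefficient of (z - 1)^5 in the expansion is 7/256, so q^(5)(1) = 5! * (7/256) = 105/32.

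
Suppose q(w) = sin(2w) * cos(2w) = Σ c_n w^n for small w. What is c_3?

Write out both Maclaurin series and multiply, keeping only the needed powers.
q(0) = 0
q′(0) = 2
q′′(0) = 0
q′′′(0) = -32
So c_3 = q′′′(0)/3! = -16/3.

-16/3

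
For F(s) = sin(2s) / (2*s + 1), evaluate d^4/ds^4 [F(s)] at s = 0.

-320

Expand 1/(denominator) as a geometric series and multiply by the numerator's series.
The coefficient of s^4 in the expansion is -40/3, so F^(4)(0) = 4! * (-40/3) = -320.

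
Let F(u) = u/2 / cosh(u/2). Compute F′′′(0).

-3/8

Divide the numerator series by the denominator series (power-series long division).
From the series, [u^3] F = -1/16; multiply by 3! = 6 to get -3/8.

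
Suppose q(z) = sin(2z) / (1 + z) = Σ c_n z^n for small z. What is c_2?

-2

Expand each factor separately, then convolve coefficients.
q(0) = 0
q′(0) = 2
q′′(0) = -4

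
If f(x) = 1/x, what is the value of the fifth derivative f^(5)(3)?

From the series, [(x - 3)^5] f = -1/729; multiply by 5! = 120 to get -40/243.

-40/243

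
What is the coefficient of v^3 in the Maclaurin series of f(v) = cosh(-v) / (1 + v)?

-3/2

Expand each factor separately, then convolve coefficients.
f(0) = 1
f′(0) = -1
f′′(0) = 3
f′′′(0) = -9
Then c_k = f^(k)(0)/k! gives each Taylor coefficient.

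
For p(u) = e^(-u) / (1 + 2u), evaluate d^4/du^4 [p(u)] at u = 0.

633

Take the Cauchy product of the two expansions.
The coefficient of u^4 in the expansion is 211/8, so p^(4)(0) = 4! * (211/8) = 633.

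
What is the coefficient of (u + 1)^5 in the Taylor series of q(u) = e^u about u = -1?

c_5 = q^(5)(-1)/5! = e^(-1)/120.

e^(-1)/120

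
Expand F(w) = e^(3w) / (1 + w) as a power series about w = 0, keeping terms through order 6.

Take the Cauchy product of the two expansions.
F(0) = 1
F′(0) = 2
F′′(0) = 5
F′′′(0) = 12
F^(4)(0) = 33
F^(5)(0) = 78
F^(6)(0) = 261
Dividing each by k! gives the coefficients c_0, ..., c_6.

29*w^6/80 + 13*w^5/20 + 11*w^4/8 + 2*w^3 + 5*w^2/2 + 2*w + 1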